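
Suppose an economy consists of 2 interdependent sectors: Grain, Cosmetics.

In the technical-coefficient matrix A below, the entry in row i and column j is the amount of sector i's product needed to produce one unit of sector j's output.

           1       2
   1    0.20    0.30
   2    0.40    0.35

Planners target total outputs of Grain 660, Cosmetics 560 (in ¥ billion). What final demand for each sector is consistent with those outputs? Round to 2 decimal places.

I − A =
  [   0.80    -0.30]
  [  -0.40     0.65]
d = (I − A) x:
  d_1 = (+0.80)·660 + (-0.30)·560 = 360.00
  d_2 = (-0.40)·660 + (+0.65)·560 = 100.00

d_1 = 360.00, d_2 = 100.00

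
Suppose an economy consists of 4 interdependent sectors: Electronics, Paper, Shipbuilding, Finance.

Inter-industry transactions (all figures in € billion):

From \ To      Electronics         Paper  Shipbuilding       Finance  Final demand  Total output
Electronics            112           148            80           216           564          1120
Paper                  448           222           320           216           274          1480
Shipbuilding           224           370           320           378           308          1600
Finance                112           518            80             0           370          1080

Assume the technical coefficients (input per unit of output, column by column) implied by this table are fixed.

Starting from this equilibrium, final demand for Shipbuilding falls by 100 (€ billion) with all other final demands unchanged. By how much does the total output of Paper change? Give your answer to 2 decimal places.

Δx_P = -54.74

Technical coefficients a_ij = z_ij / X_j:
  a_EE = 112/1120 = 0.10, a_PE = 448/1120 = 0.40, a_SE = 224/1120 = 0.20, a_FE = 112/1120 = 0.10
  a_EP = 148/1480 = 0.10, a_PP = 222/1480 = 0.15, a_SP = 370/1480 = 0.25, a_FP = 518/1480 = 0.35
  a_ES = 80/1600 = 0.05, a_PS = 320/1600 = 0.20, a_SS = 320/1600 = 0.20, a_FS = 80/1600 = 0.05
  a_EF = 216/1080 = 0.20, a_PF = 216/1080 = 0.20, a_SF = 378/1080 = 0.35, a_FF = 0/1080 = 0.00
I − A =
  [   0.90    -0.10    -0.05    -0.20]
  [  -0.40     0.85    -0.20    -0.20]
  [  -0.20    -0.25     0.80    -0.35]
  [  -0.10    -0.35    -0.05     1.00]
Compute the cofactors C_ij = (−1)^(i+j)·(3×3 minor ij) of I−A; the adjugate is their transpose:
adj(I−A) = Cᵀ =
  [ 0.532125   0.155375   0.082500   0.166375]
  [ 0.378000   0.674500   0.210000   0.284000]
  [ 0.339750   0.367750   0.615000   0.356750]
  [ 0.202500   0.270000   0.112500   0.517500]
det(I−A) = Σ_j (I−A)_1j·C_1j = (0.90)(0.532125) + (-0.10)(0.378000) + (-0.05)(0.339750) + (-0.20)(0.202500) = 0.383625
(I − A)⁻¹ = adj(I−A) / det(I−A) ≈
  [   1.3871     0.4050     0.2151     0.4337]
  [   0.9853     1.7582     0.5474     0.7403]
  [   0.8856     0.9586     1.6031     0.9299]
  [   0.5279     0.7038     0.2933     1.3490]
Δx = (I − A)⁻¹ Δd with Δd having -100 in the Shipbuilding component and 0 elsewhere.
So Δx_P = L_PS · (-100), where L_PS = adj(I−A)_PS / det(I−A) = 0.210000 / 0.383625.
Δx_P = 0.210000 × (-100) / 0.383625 = -21.00 / 0.383625 ≈ -54.74.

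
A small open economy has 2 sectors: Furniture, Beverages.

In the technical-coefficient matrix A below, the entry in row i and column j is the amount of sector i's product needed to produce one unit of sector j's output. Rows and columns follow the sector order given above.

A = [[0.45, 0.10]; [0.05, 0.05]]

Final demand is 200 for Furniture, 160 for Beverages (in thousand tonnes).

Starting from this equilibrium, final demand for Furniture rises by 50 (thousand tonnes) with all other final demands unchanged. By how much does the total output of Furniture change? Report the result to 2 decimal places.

Δx_1 = 91.79

I − A =
  [   0.55    -0.10]
  [  -0.05     0.95]
det(I−A) = (0.55)(0.95) − (-0.10)(-0.05) = 0.5175
adj(I−A) = [[0.95, 0.10], [0.05, 0.55]]
(I − A)⁻¹ = adj(I−A) / det(I−A) ≈
  [   1.8357     0.1932]
  [   0.0966     1.0628]
Δx = (I − A)⁻¹ Δd with Δd having +50 in the Furniture component and 0 elsewhere.
So Δx_1 = L_11 · (+50), where L_11 = adj(I−A)_11 / det(I−A) = 0.95 / 0.5175.
Δx_1 = 0.95 × (+50) / 0.5175 = 47.50 / 0.5175 ≈ 91.79.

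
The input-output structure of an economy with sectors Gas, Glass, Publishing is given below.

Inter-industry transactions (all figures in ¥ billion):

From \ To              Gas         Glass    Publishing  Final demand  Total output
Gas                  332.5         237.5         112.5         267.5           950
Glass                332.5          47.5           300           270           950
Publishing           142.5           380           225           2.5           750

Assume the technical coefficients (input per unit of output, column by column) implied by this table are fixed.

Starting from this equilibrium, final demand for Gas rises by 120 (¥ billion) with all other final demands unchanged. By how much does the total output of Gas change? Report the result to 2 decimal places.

Technical coefficients a_ij = z_ij / X_j:
  a_11 = 332.5/950 = 0.35, a_21 = 332.5/950 = 0.35, a_31 = 142.5/950 = 0.15
  a_12 = 237.5/950 = 0.25, a_22 = 47.5/950 = 0.05, a_32 = 380/950 = 0.40
  a_13 = 112.5/750 = 0.15, a_23 = 300/750 = 0.40, a_33 = 225/750 = 0.30
I − A =
  [   0.65    -0.25    -0.15]
  [  -0.35     0.95    -0.40]
  [  -0.15    -0.40     0.70]
Cofactors of I−A, C_ij = (−1)^(i+j)·(minor ij) (rows/columns in the sector order above):
  C_11 = (0.95)(0.70) − (-0.40)(-0.40) = 0.5050
  C_12 = −[(-0.35)(0.70) − (-0.40)(-0.15)] = 0.3050
  C_13 = (-0.35)(-0.40) − (0.95)(-0.15) = 0.2825
  C_21 = −[(-0.25)(0.70) − (-0.15)(-0.40)] = 0.2350
  C_22 = (0.65)(0.70) − (-0.15)(-0.15) = 0.4325
  C_23 = −[(0.65)(-0.40) − (-0.25)(-0.15)] = 0.2975
  C_31 = (-0.25)(-0.40) − (-0.15)(0.95) = 0.2425
  C_32 = −[(0.65)(-0.40) − (-0.15)(-0.35)] = 0.3125
  C_33 = (0.65)(0.95) − (-0.25)(-0.35) = 0.5300
det(I−A) = Σ_j (I−A)_1j·C_1j = (0.65)(0.5050) + (-0.25)(0.3050) + (-0.15)(0.2825) = 0.209625
adj(I−A) = Cᵀ =
  [ 0.5050   0.2350   0.2425]
  [ 0.3050   0.4325   0.3125]
  [ 0.2825   0.2975   0.5300]
(I − A)⁻¹ = adj(I−A) / det(I−A) ≈
  [   2.4091     1.1210     1.1568]
  [   1.4550     2.0632     1.4908]
  [   1.3476     1.4192     2.5283]
Δx = (I − A)⁻¹ Δd with Δd having +120 in the Gas component and 0 elsewhere.
So Δx_1 = L_11 · (+120), where L_11 = adj(I−A)_11 / det(I−A) = 0.5050 / 0.209625.
Δx_1 = 0.5050 × (+120) / 0.209625 = 60.60 / 0.209625 ≈ 289.09.

Δx_1 = 289.09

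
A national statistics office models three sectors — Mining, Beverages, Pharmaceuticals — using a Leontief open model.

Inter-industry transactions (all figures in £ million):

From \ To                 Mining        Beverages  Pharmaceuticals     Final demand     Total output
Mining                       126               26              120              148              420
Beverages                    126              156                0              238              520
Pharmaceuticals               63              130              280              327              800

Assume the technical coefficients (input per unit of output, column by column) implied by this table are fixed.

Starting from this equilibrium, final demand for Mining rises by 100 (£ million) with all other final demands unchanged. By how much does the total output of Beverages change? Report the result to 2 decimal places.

Δx_2 = 69.21

Technical coefficients a_ij = z_ij / X_j:
  a_11 = 126/420 = 0.30, a_21 = 126/420 = 0.30, a_31 = 63/420 = 0.15
  a_12 = 26/520 = 0.05, a_22 = 156/520 = 0.30, a_32 = 130/520 = 0.25
  a_13 = 120/800 = 0.15, a_23 = 0/800 = 0.00, a_33 = 280/800 = 0.35
I − A =
  [   0.70    -0.05    -0.15]
  [  -0.30     0.70     0.00]
  [  -0.15    -0.25     0.65]
Cofactors of I−A, C_ij = (−1)^(i+j)·(minor ij) (rows/columns in the sector order above):
  C_11 = (0.70)(0.65) − (0.00)(-0.25) = 0.4550
  C_12 = −[(-0.30)(0.65) − (0.00)(-0.15)] = 0.1950
  C_13 = (-0.30)(-0.25) − (0.70)(-0.15) = 0.1800
  C_21 = −[(-0.05)(0.65) − (-0.15)(-0.25)] = 0.0700
  C_22 = (0.70)(0.65) − (-0.15)(-0.15) = 0.4325
  C_23 = −[(0.70)(-0.25) − (-0.05)(-0.15)] = 0.1825
  C_31 = (-0.05)(0.00) − (-0.15)(0.70) = 0.1050
  C_32 = −[(0.70)(0.00) − (-0.15)(-0.30)] = 0.0450
  C_33 = (0.70)(0.70) − (-0.05)(-0.30) = 0.4750
det(I−A) = Σ_j (I−A)_1j·C_1j = (0.70)(0.4550) + (-0.05)(0.1950) + (-0.15)(0.1800) = 0.28175
adj(I−A) = Cᵀ =
  [ 0.4550   0.0700   0.1050]
  [ 0.1950   0.4325   0.0450]
  [ 0.1800   0.1825   0.4750]
(I − A)⁻¹ = adj(I−A) / det(I−A) ≈
  [   1.6149     0.2484     0.3727]
  [   0.6921     1.5350     0.1597]
  [   0.6389     0.6477     1.6859]
Δx = (I − A)⁻¹ Δd with Δd having +100 in the Mining component and 0 elsewhere.
So Δx_2 = L_21 · (+100), where L_21 = adj(I−A)_21 / det(I−A) = 0.1950 / 0.28175.
Δx_2 = 0.1950 × (+100) / 0.28175 = 19.50 / 0.28175 ≈ 69.21.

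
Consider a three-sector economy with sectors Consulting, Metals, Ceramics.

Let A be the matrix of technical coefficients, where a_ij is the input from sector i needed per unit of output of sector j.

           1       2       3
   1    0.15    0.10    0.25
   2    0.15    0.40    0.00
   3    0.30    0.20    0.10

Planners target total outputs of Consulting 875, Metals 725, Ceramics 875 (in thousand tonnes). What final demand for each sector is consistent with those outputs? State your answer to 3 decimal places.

d_1 = 452.500, d_2 = 303.750, d_3 = 380.000

I − A =
  [   0.85    -0.10    -0.25]
  [  -0.15     0.60     0.00]
  [  -0.30    -0.20     0.90]
d = (I − A) x:
  d_1 = (+0.85)·875 + (-0.10)·725 + (-0.25)·875 = 452.500
  d_2 = (-0.15)·875 + (+0.60)·725 + (+0.00)·875 = 303.750
  d_3 = (-0.30)·875 + (-0.20)·725 + (+0.90)·875 = 380.000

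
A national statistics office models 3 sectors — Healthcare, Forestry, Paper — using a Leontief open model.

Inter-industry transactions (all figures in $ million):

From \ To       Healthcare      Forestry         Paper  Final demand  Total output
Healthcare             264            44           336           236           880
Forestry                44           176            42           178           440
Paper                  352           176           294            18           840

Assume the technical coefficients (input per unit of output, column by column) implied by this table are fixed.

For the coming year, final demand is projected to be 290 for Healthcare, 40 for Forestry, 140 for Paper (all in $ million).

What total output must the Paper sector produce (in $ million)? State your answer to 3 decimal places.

Technical coefficients a_ij = z_ij / X_j:
  a_HH = 264/880 = 0.30, a_FH = 44/880 = 0.05, a_PH = 352/880 = 0.40
  a_HF = 44/440 = 0.10, a_FF = 176/440 = 0.40, a_PF = 176/440 = 0.40
  a_HP = 336/840 = 0.40, a_FP = 42/840 = 0.05, a_PP = 294/840 = 0.35
I − A =
  [   0.70    -0.10    -0.40]
  [  -0.05     0.60    -0.05]
  [  -0.40    -0.40     0.65]
Cofactors of I−A, C_ij = (−1)^(i+j)·(minor ij) (rows/columns in the sector order above):
  C_11 = (0.60)(0.65) − (-0.05)(-0.40) = 0.3700
  C_12 = −[(-0.05)(0.65) − (-0.05)(-0.40)] = 0.0525
  C_13 = (-0.05)(-0.40) − (0.60)(-0.40) = 0.2600
  C_21 = −[(-0.10)(0.65) − (-0.40)(-0.40)] = 0.2250
  C_22 = (0.70)(0.65) − (-0.40)(-0.40) = 0.2950
  C_23 = −[(0.70)(-0.40) − (-0.10)(-0.40)] = 0.3200
  C_31 = (-0.10)(-0.05) − (-0.40)(0.60) = 0.2450
  C_32 = −[(0.70)(-0.05) − (-0.40)(-0.05)] = 0.0550
  C_33 = (0.70)(0.60) − (-0.10)(-0.05) = 0.4150
det(I−A) = Σ_j (I−A)_1j·C_1j = (0.70)(0.3700) + (-0.10)(0.0525) + (-0.40)(0.2600) = 0.14975
adj(I−A) = Cᵀ =
  [ 0.3700   0.2250   0.2450]
  [ 0.0525   0.2950   0.0550]
  [ 0.2600   0.3200   0.4150]
(I − A)⁻¹ = adj(I−A) / det(I−A) ≈
  [   2.4708     1.5025     1.6361]
  [   0.3506     1.9699     0.3673]
  [   1.7362     2.1369     2.7713]
x = (I − A)⁻¹ d = adj(I−A)·d / det(I−A), with det(I−A) = 0.14975:
  x_H = (0.3700·290 + 0.2250·40 + 0.2450·140) / 0.14975 = 150.60 / 0.14975 ≈ 1005.676
  x_F = (0.0525·290 + 0.2950·40 + 0.0550·140) / 0.14975 = 34.725 / 0.14975 ≈ 231.886
  x_P = (0.2600·290 + 0.3200·40 + 0.4150·140) / 0.14975 = 146.30 / 0.14975 ≈ 976.962

x_P = 976.962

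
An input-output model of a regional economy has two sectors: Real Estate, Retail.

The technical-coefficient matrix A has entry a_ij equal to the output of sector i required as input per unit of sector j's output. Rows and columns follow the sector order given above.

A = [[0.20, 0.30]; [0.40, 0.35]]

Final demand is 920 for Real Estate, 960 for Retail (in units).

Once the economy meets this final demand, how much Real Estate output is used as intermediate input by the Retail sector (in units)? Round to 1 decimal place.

I − A =
  [   0.80    -0.30]
  [  -0.40     0.65]
det(I−A) = (0.80)(0.65) − (-0.30)(-0.40) = 0.4000
adj(I−A) = [[0.65, 0.30], [0.40, 0.80]]
(I − A)⁻¹ = adj(I−A) / det(I−A) ≈
  [   1.6250     0.7500]
  [   1.0000     2.0000]
First solve x = (I − A)⁻¹ d = adj(I−A)·d / det(I−A); in particular x_2 = (0.40·920 + 0.80·960) / 0.4000 = 1136.00 / 0.4000 = 2840.000.
Intermediate flow from 1 to 2: z_12 = a_12 · x_2 = 0.30 × 1136.00 / 0.4000 = 340.80 / 0.4000 = 852.0.

z_12 = 852.0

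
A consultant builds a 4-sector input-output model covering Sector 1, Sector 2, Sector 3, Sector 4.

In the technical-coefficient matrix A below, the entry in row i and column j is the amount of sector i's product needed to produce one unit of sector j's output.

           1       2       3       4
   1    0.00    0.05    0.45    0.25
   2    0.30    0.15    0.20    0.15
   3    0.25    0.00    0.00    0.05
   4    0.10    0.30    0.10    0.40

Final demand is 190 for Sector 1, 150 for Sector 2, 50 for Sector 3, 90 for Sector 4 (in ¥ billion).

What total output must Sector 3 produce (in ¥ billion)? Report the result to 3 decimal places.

I − A =
  [   1.00    -0.05    -0.45    -0.25]
  [  -0.30     0.85    -0.20    -0.15]
  [  -0.25     0.00     1.00    -0.05]
  [  -0.10    -0.30    -0.10     0.60]
Compute the cofactors C_ij = (−1)^(i+j)·(3×3 minor ij) of I−A; the adjugate is their transpose:
adj(I−A) = Cᵀ =
  [ 0.457750   0.111500   0.252250   0.239625]
  [ 0.228250   0.494000   0.225250   0.237375]
  [ 0.125000   0.041500   0.411500   0.096750]
  [ 0.211250   0.272500   0.223250   0.736875]
det(I−A) = Σ_j (I−A)_1j·C_1j = (1.00)(0.457750) + (-0.05)(0.228250) + (-0.45)(0.125000) + (-0.25)(0.211250) = 0.337275
(I − A)⁻¹ = adj(I−A) / det(I−A) ≈
  [   1.3572     0.3306     0.7479     0.7105]
  [   0.6767     1.4647     0.6679     0.7038]
  [   0.3706     0.1230     1.2201     0.2869]
  [   0.6263     0.8079     0.6619     2.1848]
x = (I − A)⁻¹ d = adj(I−A)·d / det(I−A), with det(I−A) = 0.337275:
  x_1 = (0.457750·190 + 0.111500·150 + 0.252250·50 + 0.239625·90) / 0.337275 = 137.87625 / 0.337275 ≈ 408.795
  x_2 = (0.228250·190 + 0.494000·150 + 0.225250·50 + 0.237375·90) / 0.337275 = 150.09375 / 0.337275 ≈ 445.019
  x_3 = (0.125000·190 + 0.041500·150 + 0.411500·50 + 0.096750·90) / 0.337275 = 59.2575 / 0.337275 ≈ 175.695
  x_4 = (0.211250·190 + 0.272500·150 + 0.223250·50 + 0.736875·90) / 0.337275 = 158.49375 / 0.337275 ≈ 469.924

x_3 = 175.695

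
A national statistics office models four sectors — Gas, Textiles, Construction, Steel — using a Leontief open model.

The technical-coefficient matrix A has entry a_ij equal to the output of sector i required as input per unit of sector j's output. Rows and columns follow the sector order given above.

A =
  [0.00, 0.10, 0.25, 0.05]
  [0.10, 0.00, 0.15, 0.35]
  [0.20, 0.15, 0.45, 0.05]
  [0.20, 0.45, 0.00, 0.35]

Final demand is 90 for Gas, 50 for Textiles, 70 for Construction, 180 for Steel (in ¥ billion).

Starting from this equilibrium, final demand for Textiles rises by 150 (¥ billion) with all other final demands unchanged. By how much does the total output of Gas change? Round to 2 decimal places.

I − A =
  [   1.00    -0.10    -0.25    -0.05]
  [  -0.10     1.00    -0.15    -0.35]
  [  -0.20    -0.15     0.55    -0.05]
  [  -0.20    -0.45     0.00     0.65]
Compute the cofactors C_ij = (−1)^(i+j)·(3×3 minor ij) of I−A; the adjugate is their transpose:
adj(I−A) = Cᵀ =
  [ 0.252875   0.078125   0.136250   0.072000]
  [ 0.095250   0.317000   0.129750   0.188000]
  [ 0.131000   0.137000   0.466750   0.119750]
  [ 0.143750   0.243500   0.131750   0.465250]
det(I−A) = Σ_j (I−A)_1j·C_1j = (1.00)(0.252875) + (-0.10)(0.095250) + (-0.25)(0.131000) + (-0.05)(0.143750) = 0.2034125
(I − A)⁻¹ = adj(I−A) / det(I−A) ≈
  [   1.2432     0.3841     0.6698     0.3540]
  [   0.4683     1.5584     0.6379     0.9242]
  [   0.6440     0.6735     2.2946     0.5887]
  [   0.7067     1.1971     0.6477     2.2872]
Δx = (I − A)⁻¹ Δd with Δd having +150 in the Textiles component and 0 elsewhere.
So Δx_1 = L_12 · (+150), where L_12 = adj(I−A)_12 / det(I−A) = 0.078125 / 0.2034125.
Δx_1 = 0.078125 × (+150) / 0.2034125 = 11.71875 / 0.2034125 ≈ 57.61.

Δx_1 = 57.61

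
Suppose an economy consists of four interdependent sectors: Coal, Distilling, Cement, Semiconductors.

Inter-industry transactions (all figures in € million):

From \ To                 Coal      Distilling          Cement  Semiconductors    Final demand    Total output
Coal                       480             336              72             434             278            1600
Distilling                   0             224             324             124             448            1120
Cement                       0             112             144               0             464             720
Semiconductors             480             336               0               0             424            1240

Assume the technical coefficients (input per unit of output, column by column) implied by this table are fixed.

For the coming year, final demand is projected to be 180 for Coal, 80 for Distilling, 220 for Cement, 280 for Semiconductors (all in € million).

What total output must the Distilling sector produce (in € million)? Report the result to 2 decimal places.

Technical coefficients a_ij = z_ij / X_j:
  a_11 = 480/1600 = 0.30, a_21 = 0/1600 = 0.00, a_31 = 0/1600 = 0.00, a_41 = 480/1600 = 0.30
  a_12 = 336/1120 = 0.30, a_22 = 224/1120 = 0.20, a_32 = 112/1120 = 0.10, a_42 = 336/1120 = 0.30
  a_13 = 72/720 = 0.10, a_23 = 324/720 = 0.45, a_33 = 144/720 = 0.20, a_43 = 0/720 = 0.00
  a_14 = 434/1240 = 0.35, a_24 = 124/1240 = 0.10, a_34 = 0/1240 = 0.00, a_44 = 0/1240 = 0.00
I − A =
  [   0.70    -0.30    -0.10    -0.35]
  [   0.00     0.80    -0.45    -0.10]
  [   0.00    -0.10     0.80     0.00]
  [  -0.30    -0.30     0.00     1.00]
Compute the cofactors C_ij = (−1)^(i+j)·(3×3 minor ij) of I−A; the adjugate is their transpose:
adj(I−A) = Cᵀ =
  [ 0.57100   0.33400   0.25925   0.23325]
  [ 0.02400   0.47600   0.27075   0.05600]
  [ 0.00300   0.05950   0.44600   0.00700]
  [ 0.17850   0.24300   0.15900   0.41650]
det(I−A) = Σ_j (I−A)_1j·C_1j = (0.70)(0.57100) + (-0.30)(0.02400) + (-0.10)(0.00300) + (-0.35)(0.17850) = 0.329725
(I − A)⁻¹ = adj(I−A) / det(I−A) ≈
  [   1.7317     1.0130     0.7863     0.7074]
  [   0.0728     1.4436     0.8211     0.1698]
  [   0.0091     0.1805     1.3526     0.0212]
  [   0.5414     0.7370     0.4822     1.2632]
x = (I − A)⁻¹ d = adj(I−A)·d / det(I−A), with det(I−A) = 0.329725:
  x_1 = (0.57100·180 + 0.33400·80 + 0.25925·220 + 0.23325·280) / 0.329725 = 251.845 / 0.329725 ≈ 763.80
  x_2 = (0.02400·180 + 0.47600·80 + 0.27075·220 + 0.05600·280) / 0.329725 = 117.645 / 0.329725 ≈ 356.80
  x_3 = (0.00300·180 + 0.05950·80 + 0.44600·220 + 0.00700·280) / 0.329725 = 105.38 / 0.329725 ≈ 319.60
  x_4 = (0.17850·180 + 0.24300·80 + 0.15900·220 + 0.41650·280) / 0.329725 = 203.17 / 0.329725 ≈ 616.18

x_2 = 356.80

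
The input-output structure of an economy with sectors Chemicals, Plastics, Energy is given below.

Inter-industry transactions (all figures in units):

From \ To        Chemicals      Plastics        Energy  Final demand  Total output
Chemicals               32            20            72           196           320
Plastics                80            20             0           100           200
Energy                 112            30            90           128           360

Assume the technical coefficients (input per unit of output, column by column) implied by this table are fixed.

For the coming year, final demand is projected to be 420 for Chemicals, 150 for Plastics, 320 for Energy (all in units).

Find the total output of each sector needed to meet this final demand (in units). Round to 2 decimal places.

x_C = 688.57, x_P = 357.94, x_E = 819.59

Technical coefficients a_ij = z_ij / X_j:
  a_CC = 32/320 = 0.10, a_PC = 80/320 = 0.25, a_EC = 112/320 = 0.35
  a_CP = 20/200 = 0.10, a_PP = 20/200 = 0.10, a_EP = 30/200 = 0.15
  a_CE = 72/360 = 0.20, a_PE = 0/360 = 0.00, a_EE = 90/360 = 0.25
I − A =
  [   0.90    -0.10    -0.20]
  [  -0.25     0.90     0.00]
  [  -0.35    -0.15     0.75]
Cofactors of I−A, C_ij = (−1)^(i+j)·(minor ij) (rows/columns in the sector order above):
  C_11 = (0.90)(0.75) − (0.00)(-0.15) = 0.6750
  C_12 = −[(-0.25)(0.75) − (0.00)(-0.35)] = 0.1875
  C_13 = (-0.25)(-0.15) − (0.90)(-0.35) = 0.3525
  C_21 = −[(-0.10)(0.75) − (-0.20)(-0.15)] = 0.1050
  C_22 = (0.90)(0.75) − (-0.20)(-0.35) = 0.6050
  C_23 = −[(0.90)(-0.15) − (-0.10)(-0.35)] = 0.1700
  C_31 = (-0.10)(0.00) − (-0.20)(0.90) = 0.1800
  C_32 = −[(0.90)(0.00) − (-0.20)(-0.25)] = 0.0500
  C_33 = (0.90)(0.90) − (-0.10)(-0.25) = 0.7850
det(I−A) = Σ_j (I−A)_1j·C_1j = (0.90)(0.6750) + (-0.10)(0.1875) + (-0.20)(0.3525) = 0.51825
adj(I−A) = Cᵀ =
  [ 0.6750   0.1050   0.1800]
  [ 0.1875   0.6050   0.0500]
  [ 0.3525   0.1700   0.7850]
(I − A)⁻¹ = adj(I−A) / det(I−A) ≈
  [   1.3025     0.2026     0.3473]
  [   0.3618     1.1674     0.0965]
  [   0.6802     0.3280     1.5147]
x = (I − A)⁻¹ d = adj(I−A)·d / det(I−A), with det(I−A) = 0.51825:
  x_C = (0.6750·420 + 0.1050·150 + 0.1800·320) / 0.51825 = 356.85 / 0.51825 ≈ 688.57
  x_P = (0.1875·420 + 0.6050·150 + 0.0500·320) / 0.51825 = 185.50 / 0.51825 ≈ 357.94
  x_E = (0.3525·420 + 0.1700·150 + 0.7850·320) / 0.51825 = 424.75 / 0.51825 ≈ 819.59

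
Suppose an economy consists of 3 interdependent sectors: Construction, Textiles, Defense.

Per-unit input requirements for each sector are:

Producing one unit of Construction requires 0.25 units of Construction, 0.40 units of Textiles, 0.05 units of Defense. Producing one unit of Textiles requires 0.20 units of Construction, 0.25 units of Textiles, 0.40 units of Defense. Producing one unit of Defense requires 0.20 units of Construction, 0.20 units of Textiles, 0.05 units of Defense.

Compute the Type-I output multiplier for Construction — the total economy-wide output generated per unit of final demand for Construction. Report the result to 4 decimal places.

m_1 = 3.4186

I − A =
  [   0.75    -0.20    -0.20]
  [  -0.40     0.75    -0.20]
  [  -0.05    -0.40     0.95]
Cofactors of I−A, C_ij = (−1)^(i+j)·(minor ij) (rows/columns in the sector order above):
  C_11 = (0.75)(0.95) − (-0.20)(-0.40) = 0.6325
  C_12 = −[(-0.40)(0.95) − (-0.20)(-0.05)] = 0.3900
  C_13 = (-0.40)(-0.40) − (0.75)(-0.05) = 0.1975
  C_21 = −[(-0.20)(0.95) − (-0.20)(-0.40)] = 0.2700
  C_22 = (0.75)(0.95) − (-0.20)(-0.05) = 0.7025
  C_23 = −[(0.75)(-0.40) − (-0.20)(-0.05)] = 0.3100
  C_31 = (-0.20)(-0.20) − (-0.20)(0.75) = 0.1900
  C_32 = −[(0.75)(-0.20) − (-0.20)(-0.40)] = 0.2300
  C_33 = (0.75)(0.75) − (-0.20)(-0.40) = 0.4825
det(I−A) = Σ_j (I−A)_1j·C_1j = (0.75)(0.6325) + (-0.20)(0.3900) + (-0.20)(0.1975) = 0.356875
adj(I−A) = Cᵀ =
  [ 0.6325   0.2700   0.1900]
  [ 0.3900   0.7025   0.2300]
  [ 0.1975   0.3100   0.4825]
(I − A)⁻¹ = adj(I−A) / det(I−A) ≈
  [   1.77233     0.75657     0.53240]
  [   1.09282     1.96848     0.64448]
  [   0.55342     0.86865     1.35201]
The output multiplier for sector j is the column-j sum of the Leontief inverse (I − A)⁻¹ = adj(I−A) / det(I−A).
Column 1 of adj(I−A): (0.6325, 0.3900, 0.1975); det(I−A) = 0.356875.
m_1 = (0.6325 + 0.3900 + 0.1975) / 0.356875 = 1.22 / 0.356875 ≈ 3.4186.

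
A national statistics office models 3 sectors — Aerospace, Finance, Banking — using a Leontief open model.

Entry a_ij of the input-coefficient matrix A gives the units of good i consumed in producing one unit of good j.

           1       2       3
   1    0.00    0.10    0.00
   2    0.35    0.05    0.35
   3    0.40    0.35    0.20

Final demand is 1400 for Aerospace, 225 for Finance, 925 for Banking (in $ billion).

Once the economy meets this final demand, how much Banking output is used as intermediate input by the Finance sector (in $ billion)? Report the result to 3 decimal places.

z_32 = 641.667

I − A =
  [   1.00    -0.10     0.00]
  [  -0.35     0.95    -0.35]
  [  -0.40    -0.35     0.80]
Cofactors of I−A, C_ij = (−1)^(i+j)·(minor ij) (rows/columns in the sector order above):
  C_11 = (0.95)(0.80) − (-0.35)(-0.35) = 0.6375
  C_12 = −[(-0.35)(0.80) − (-0.35)(-0.40)] = 0.4200
  C_13 = (-0.35)(-0.35) − (0.95)(-0.40) = 0.5025
  C_21 = −[(-0.10)(0.80) − (0.00)(-0.35)] = 0.0800
  C_22 = (1.00)(0.80) − (0.00)(-0.40) = 0.8000
  C_23 = −[(1.00)(-0.35) − (-0.10)(-0.40)] = 0.3900
  C_31 = (-0.10)(-0.35) − (0.00)(0.95) = 0.0350
  C_32 = −[(1.00)(-0.35) − (0.00)(-0.35)] = 0.3500
  C_33 = (1.00)(0.95) − (-0.10)(-0.35) = 0.9150
det(I−A) = Σ_j (I−A)_1j·C_1j = (1.00)(0.6375) + (-0.10)(0.4200) + (0.00)(0.5025) = 0.5955
adj(I−A) = Cᵀ =
  [ 0.6375   0.0800   0.0350]
  [ 0.4200   0.8000   0.3500]
  [ 0.5025   0.3900   0.9150]
(I − A)⁻¹ = adj(I−A) / det(I−A) ≈
  [   1.0705     0.1343     0.0588]
  [   0.7053     1.3434     0.5877]
  [   0.8438     0.6549     1.5365]
First solve x = (I − A)⁻¹ d = adj(I−A)·d / det(I−A); in particular x_2 = (0.4200·1400 + 0.8000·225 + 0.3500·925) / 0.5955 = 1091.75 / 0.5955 ≈ 1833.33333.
Intermediate flow from 3 to 2: z_32 = a_32 · x_2 = 0.35 × 1091.75 / 0.5955 = 382.1125 / 0.5955 ≈ 641.667.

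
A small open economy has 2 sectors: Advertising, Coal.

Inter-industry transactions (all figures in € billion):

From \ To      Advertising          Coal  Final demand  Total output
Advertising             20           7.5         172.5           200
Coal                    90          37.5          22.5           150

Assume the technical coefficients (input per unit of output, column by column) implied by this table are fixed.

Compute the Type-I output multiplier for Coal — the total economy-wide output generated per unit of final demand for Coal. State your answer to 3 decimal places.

m_C = 1.456

Technical coefficients a_ij = z_ij / X_j:
  a_AA = 20/200 = 0.10, a_CA = 90/200 = 0.45
  a_AC = 7.5/150 = 0.05, a_CC = 37.5/150 = 0.25
I − A =
  [   0.90    -0.05]
  [  -0.45     0.75]
det(I−A) = (0.90)(0.75) − (-0.05)(-0.45) = 0.6525
adj(I−A) = [[0.75, 0.05], [0.45, 0.90]]
(I − A)⁻¹ = adj(I−A) / det(I−A) ≈
  [   1.1494     0.0766]
  [   0.6897     1.3793]
The output multiplier for sector j is the column-j sum of the Leontief inverse (I − A)⁻¹ = adj(I−A) / det(I−A).
Column C of adj(I−A): (0.05, 0.90); det(I−A) = 0.6525.
m_C = (0.05 + 0.90) / 0.6525 = 0.95 / 0.6525 ≈ 1.456.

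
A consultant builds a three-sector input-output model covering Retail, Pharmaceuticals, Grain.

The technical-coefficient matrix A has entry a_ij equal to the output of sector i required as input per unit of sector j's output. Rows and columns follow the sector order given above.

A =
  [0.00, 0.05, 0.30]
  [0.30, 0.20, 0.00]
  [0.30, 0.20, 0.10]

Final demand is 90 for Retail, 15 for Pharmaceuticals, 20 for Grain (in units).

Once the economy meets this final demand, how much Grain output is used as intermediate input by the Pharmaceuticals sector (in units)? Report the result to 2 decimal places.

z_GP = 12.41

I − A =
  [   1.00    -0.05    -0.30]
  [  -0.30     0.80     0.00]
  [  -0.30    -0.20     0.90]
Cofactors of I−A, C_ij = (−1)^(i+j)·(minor ij) (rows/columns in the sector order above):
  C_11 = (0.80)(0.90) − (0.00)(-0.20) = 0.7200
  C_12 = −[(-0.30)(0.90) − (0.00)(-0.30)] = 0.2700
  C_13 = (-0.30)(-0.20) − (0.80)(-0.30) = 0.3000
  C_21 = −[(-0.05)(0.90) − (-0.30)(-0.20)] = 0.1050
  C_22 = (1.00)(0.90) − (-0.30)(-0.30) = 0.8100
  C_23 = −[(1.00)(-0.20) − (-0.05)(-0.30)] = 0.2150
  C_31 = (-0.05)(0.00) − (-0.30)(0.80) = 0.2400
  C_32 = −[(1.00)(0.00) − (-0.30)(-0.30)] = 0.0900
  C_33 = (1.00)(0.80) − (-0.05)(-0.30) = 0.7850
det(I−A) = Σ_j (I−A)_1j·C_1j = (1.00)(0.7200) + (-0.05)(0.2700) + (-0.30)(0.3000) = 0.6165
adj(I−A) = Cᵀ =
  [ 0.7200   0.1050   0.2400]
  [ 0.2700   0.8100   0.0900]
  [ 0.3000   0.2150   0.7850]
(I − A)⁻¹ = adj(I−A) / det(I−A) ≈
  [   1.1679     0.1703     0.3893]
  [   0.4380     1.3139     0.1460]
  [   0.4866     0.3487     1.2733]
First solve x = (I − A)⁻¹ d = adj(I−A)·d / det(I−A); in particular x_P = (0.2700·90 + 0.8100·15 + 0.0900·20) / 0.6165 = 38.25 / 0.6165 ≈ 62.0438.
Intermediate flow from G to P: z_GP = a_GP · x_P = 0.20 × 38.25 / 0.6165 = 7.65 / 0.6165 ≈ 12.41.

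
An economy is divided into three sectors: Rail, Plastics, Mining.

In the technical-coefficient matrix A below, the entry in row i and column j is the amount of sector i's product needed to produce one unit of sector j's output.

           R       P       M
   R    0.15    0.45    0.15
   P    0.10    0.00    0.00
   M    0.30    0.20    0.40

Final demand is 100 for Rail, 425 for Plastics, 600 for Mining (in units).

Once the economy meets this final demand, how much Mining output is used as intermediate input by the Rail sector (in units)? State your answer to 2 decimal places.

I − A =
  [   0.85    -0.45    -0.15]
  [  -0.10     1.00     0.00]
  [  -0.30    -0.20     0.60]
Cofactors of I−A, C_ij = (−1)^(i+j)·(minor ij) (rows/columns in the sector order above):
  C_11 = (1.00)(0.60) − (0.00)(-0.20) = 0.6000
  C_12 = −[(-0.10)(0.60) − (0.00)(-0.30)] = 0.0600
  C_13 = (-0.10)(-0.20) − (1.00)(-0.30) = 0.3200
  C_21 = −[(-0.45)(0.60) − (-0.15)(-0.20)] = 0.3000
  C_22 = (0.85)(0.60) − (-0.15)(-0.30) = 0.4650
  C_23 = −[(0.85)(-0.20) − (-0.45)(-0.30)] = 0.3050
  C_31 = (-0.45)(0.00) − (-0.15)(1.00) = 0.1500
  C_32 = −[(0.85)(0.00) − (-0.15)(-0.10)] = 0.0150
  C_33 = (0.85)(1.00) − (-0.45)(-0.10) = 0.8050
det(I−A) = Σ_j (I−A)_1j·C_1j = (0.85)(0.6000) + (-0.45)(0.0600) + (-0.15)(0.3200) = 0.4350
adj(I−A) = Cᵀ =
  [ 0.6000   0.3000   0.1500]
  [ 0.0600   0.4650   0.0150]
  [ 0.3200   0.3050   0.8050]
(I − A)⁻¹ = adj(I−A) / det(I−A) ≈
  [   1.3793     0.6897     0.3448]
  [   0.1379     1.0690     0.0345]
  [   0.7356     0.7011     1.8506]
First solve x = (I − A)⁻¹ d = adj(I−A)·d / det(I−A); in particular x_R = (0.6000·100 + 0.3000·425 + 0.1500·600) / 0.4350 = 277.50 / 0.4350 ≈ 637.9310.
Intermediate flow from M to R: z_MR = a_MR · x_R = 0.30 × 277.50 / 0.4350 = 83.25 / 0.4350 ≈ 191.38.

z_MR = 191.38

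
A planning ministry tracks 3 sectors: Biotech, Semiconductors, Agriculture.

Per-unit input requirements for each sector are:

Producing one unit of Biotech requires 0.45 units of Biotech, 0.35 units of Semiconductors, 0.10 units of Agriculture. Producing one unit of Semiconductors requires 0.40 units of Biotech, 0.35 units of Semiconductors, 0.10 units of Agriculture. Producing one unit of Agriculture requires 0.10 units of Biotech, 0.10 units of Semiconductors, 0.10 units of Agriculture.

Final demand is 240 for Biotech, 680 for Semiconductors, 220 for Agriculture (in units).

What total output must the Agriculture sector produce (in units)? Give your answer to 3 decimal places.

x_A = 774.184

I − A =
  [   0.55    -0.40    -0.10]
  [  -0.35     0.65    -0.10]
  [  -0.10    -0.10     0.90]
Cofactors of I−A, C_ij = (−1)^(i+j)·(minor ij) (rows/columns in the sector order above):
  C_11 = (0.65)(0.90) − (-0.10)(-0.10) = 0.5750
  C_12 = −[(-0.35)(0.90) − (-0.10)(-0.10)] = 0.3250
  C_13 = (-0.35)(-0.10) − (0.65)(-0.10) = 0.1000
  C_21 = −[(-0.40)(0.90) − (-0.10)(-0.10)] = 0.3700
  C_22 = (0.55)(0.90) − (-0.10)(-0.10) = 0.4850
  C_23 = −[(0.55)(-0.10) − (-0.40)(-0.10)] = 0.0950
  C_31 = (-0.40)(-0.10) − (-0.10)(0.65) = 0.1050
  C_32 = −[(0.55)(-0.10) − (-0.10)(-0.35)] = 0.0900
  C_33 = (0.55)(0.65) − (-0.40)(-0.35) = 0.2175
det(I−A) = Σ_j (I−A)_1j·C_1j = (0.55)(0.5750) + (-0.40)(0.3250) + (-0.10)(0.1000) = 0.17625
adj(I−A) = Cᵀ =
  [ 0.5750   0.3700   0.1050]
  [ 0.3250   0.4850   0.0900]
  [ 0.1000   0.0950   0.2175]
(I − A)⁻¹ = adj(I−A) / det(I−A) ≈
  [   3.2624     2.0993     0.5957]
  [   1.8440     2.7518     0.5106]
  [   0.5674     0.5390     1.2340]
x = (I − A)⁻¹ d = adj(I−A)·d / det(I−A), with det(I−A) = 0.17625:
  x_B = (0.5750·240 + 0.3700·680 + 0.1050·220) / 0.17625 = 412.70 / 0.17625 ≈ 2341.560
  x_S = (0.3250·240 + 0.4850·680 + 0.0900·220) / 0.17625 = 427.60 / 0.17625 ≈ 2426.099
  x_A = (0.1000·240 + 0.0950·680 + 0.2175·220) / 0.17625 = 136.45 / 0.17625 ≈ 774.184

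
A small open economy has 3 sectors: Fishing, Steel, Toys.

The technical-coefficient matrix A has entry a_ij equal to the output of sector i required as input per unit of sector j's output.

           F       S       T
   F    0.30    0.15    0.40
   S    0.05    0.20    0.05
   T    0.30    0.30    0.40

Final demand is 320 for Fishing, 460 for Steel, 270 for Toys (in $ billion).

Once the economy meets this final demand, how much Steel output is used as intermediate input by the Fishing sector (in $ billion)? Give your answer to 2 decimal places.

z_SF = 77.01

I − A =
  [   0.70    -0.15    -0.40]
  [  -0.05     0.80    -0.05]
  [  -0.30    -0.30     0.60]
Cofactors of I−A, C_ij = (−1)^(i+j)·(minor ij) (rows/columns in the sector order above):
  C_11 = (0.80)(0.60) − (-0.05)(-0.30) = 0.4650
  C_12 = −[(-0.05)(0.60) − (-0.05)(-0.30)] = 0.0450
  C_13 = (-0.05)(-0.30) − (0.80)(-0.30) = 0.2550
  C_21 = −[(-0.15)(0.60) − (-0.40)(-0.30)] = 0.2100
  C_22 = (0.70)(0.60) − (-0.40)(-0.30) = 0.3000
  C_23 = −[(0.70)(-0.30) − (-0.15)(-0.30)] = 0.2550
  C_31 = (-0.15)(-0.05) − (-0.40)(0.80) = 0.3275
  C_32 = −[(0.70)(-0.05) − (-0.40)(-0.05)] = 0.0550
  C_33 = (0.70)(0.80) − (-0.15)(-0.05) = 0.5525
det(I−A) = Σ_j (I−A)_1j·C_1j = (0.70)(0.4650) + (-0.15)(0.0450) + (-0.40)(0.2550) = 0.21675
adj(I−A) = Cᵀ =
  [ 0.4650   0.2100   0.3275]
  [ 0.0450   0.3000   0.0550]
  [ 0.2550   0.2550   0.5525]
(I − A)⁻¹ = adj(I−A) / det(I−A) ≈
  [   2.1453     0.9689     1.5110]
  [   0.2076     1.3841     0.2537]
  [   1.1765     1.1765     2.5490]
First solve x = (I − A)⁻¹ d = adj(I−A)·d / det(I−A); in particular x_F = (0.4650·320 + 0.2100·460 + 0.3275·270) / 0.21675 = 333.825 / 0.21675 ≈ 1540.1384.
Intermediate flow from S to F: z_SF = a_SF · x_F = 0.05 × 333.825 / 0.21675 = 16.69125 / 0.21675 ≈ 77.01.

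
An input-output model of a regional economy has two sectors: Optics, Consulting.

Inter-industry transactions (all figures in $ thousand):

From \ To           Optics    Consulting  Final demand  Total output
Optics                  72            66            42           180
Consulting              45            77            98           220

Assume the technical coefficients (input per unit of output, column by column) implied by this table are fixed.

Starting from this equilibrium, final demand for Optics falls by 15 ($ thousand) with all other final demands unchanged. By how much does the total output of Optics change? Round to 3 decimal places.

Technical coefficients a_ij = z_ij / X_j:
  a_OO = 72/180 = 0.40, a_CO = 45/180 = 0.25
  a_OC = 66/220 = 0.30, a_CC = 77/220 = 0.35
I − A =
  [   0.60    -0.30]
  [  -0.25     0.65]
det(I−A) = (0.60)(0.65) − (-0.30)(-0.25) = 0.3150
adj(I−A) = [[0.65, 0.30], [0.25, 0.60]]
(I − A)⁻¹ = adj(I−A) / det(I−A) ≈
  [   2.0635     0.9524]
  [   0.7937     1.9048]
Δx = (I − A)⁻¹ Δd with Δd having -15 in the Optics component and 0 elsewhere.
So Δx_O = L_OO · (-15), where L_OO = adj(I−A)_OO / det(I−A) = 0.65 / 0.3150.
Δx_O = 0.65 × (-15) / 0.3150 = -9.75 / 0.3150 ≈ -30.952.

Δx_O = -30.952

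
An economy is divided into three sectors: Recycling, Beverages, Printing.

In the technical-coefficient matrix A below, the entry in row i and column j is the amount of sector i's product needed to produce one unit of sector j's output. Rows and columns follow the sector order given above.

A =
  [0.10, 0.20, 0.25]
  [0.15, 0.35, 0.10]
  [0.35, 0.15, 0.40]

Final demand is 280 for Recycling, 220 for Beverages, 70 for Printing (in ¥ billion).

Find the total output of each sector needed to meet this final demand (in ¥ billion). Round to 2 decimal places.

x_1 = 609.70, x_2 = 573.90, x_3 = 615.80

I − A =
  [   0.90    -0.20    -0.25]
  [  -0.15     0.65    -0.10]
  [  -0.35    -0.15     0.60]
Cofactors of I−A, C_ij = (−1)^(i+j)·(minor ij) (rows/columns in the sector order above):
  C_11 = (0.65)(0.60) − (-0.10)(-0.15) = 0.3750
  C_12 = −[(-0.15)(0.60) − (-0.10)(-0.35)] = 0.1250
  C_13 = (-0.15)(-0.15) − (0.65)(-0.35) = 0.2500
  C_21 = −[(-0.20)(0.60) − (-0.25)(-0.15)] = 0.1575
  C_22 = (0.90)(0.60) − (-0.25)(-0.35) = 0.4525
  C_23 = −[(0.90)(-0.15) − (-0.20)(-0.35)] = 0.2050
  C_31 = (-0.20)(-0.10) − (-0.25)(0.65) = 0.1825
  C_32 = −[(0.90)(-0.10) − (-0.25)(-0.15)] = 0.1275
  C_33 = (0.90)(0.65) − (-0.20)(-0.15) = 0.5550
det(I−A) = Σ_j (I−A)_1j·C_1j = (0.90)(0.3750) + (-0.20)(0.1250) + (-0.25)(0.2500) = 0.2500
adj(I−A) = Cᵀ =
  [ 0.3750   0.1575   0.1825]
  [ 0.1250   0.4525   0.1275]
  [ 0.2500   0.2050   0.5550]
(I − A)⁻¹ = adj(I−A) / det(I−A) ≈
  [   1.5000     0.6300     0.7300]
  [   0.5000     1.8100     0.5100]
  [   1.0000     0.8200     2.2200]
x = (I − A)⁻¹ d = adj(I−A)·d / det(I−A), with det(I−A) = 0.2500:
  x_1 = (0.3750·280 + 0.1575·220 + 0.1825·70) / 0.2500 = 152.425 / 0.2500 = 609.70
  x_2 = (0.1250·280 + 0.4525·220 + 0.1275·70) / 0.2500 = 143.475 / 0.2500 = 573.90
  x_3 = (0.2500·280 + 0.2050·220 + 0.5550·70) / 0.2500 = 153.95 / 0.2500 = 615.80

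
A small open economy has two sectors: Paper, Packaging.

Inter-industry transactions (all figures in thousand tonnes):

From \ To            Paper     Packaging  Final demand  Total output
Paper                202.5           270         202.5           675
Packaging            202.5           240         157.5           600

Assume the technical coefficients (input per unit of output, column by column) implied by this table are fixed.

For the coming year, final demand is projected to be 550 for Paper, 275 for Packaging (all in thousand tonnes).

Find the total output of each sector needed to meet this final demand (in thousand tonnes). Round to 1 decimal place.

Technical coefficients a_ij = z_ij / X_j:
  a_11 = 202.5/675 = 0.30, a_21 = 202.5/675 = 0.30
  a_12 = 270/600 = 0.45, a_22 = 240/600 = 0.40
I − A =
  [   0.70    -0.45]
  [  -0.30     0.60]
det(I−A) = (0.70)(0.60) − (-0.45)(-0.30) = 0.2850
adj(I−A) = [[0.60, 0.45], [0.30, 0.70]]
(I − A)⁻¹ = adj(I−A) / det(I−A) ≈
  [   2.1053     1.5789]
  [   1.0526     2.4561]
x = (I − A)⁻¹ d = adj(I−A)·d / det(I−A), with det(I−A) = 0.2850:
  x_1 = (0.60·550 + 0.45·275) / 0.2850 = 453.75 / 0.2850 ≈ 1592.1
  x_2 = (0.30·550 + 0.70·275) / 0.2850 = 357.50 / 0.2850 ≈ 1254.4

x_1 = 1592.1, x_2 = 1254.4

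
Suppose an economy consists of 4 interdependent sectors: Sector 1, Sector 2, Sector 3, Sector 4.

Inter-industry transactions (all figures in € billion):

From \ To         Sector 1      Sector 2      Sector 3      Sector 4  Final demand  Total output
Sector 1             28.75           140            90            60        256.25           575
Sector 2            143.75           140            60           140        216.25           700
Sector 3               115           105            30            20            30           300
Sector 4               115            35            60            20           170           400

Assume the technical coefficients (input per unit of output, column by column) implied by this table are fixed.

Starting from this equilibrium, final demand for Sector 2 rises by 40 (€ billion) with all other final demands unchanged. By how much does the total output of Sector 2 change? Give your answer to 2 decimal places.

Technical coefficients a_ij = z_ij / X_j:
  a_11 = 28.75/575 = 0.05, a_21 = 143.75/575 = 0.25, a_31 = 115/575 = 0.20, a_41 = 115/575 = 0.20
  a_12 = 140/700 = 0.20, a_22 = 140/700 = 0.20, a_32 = 105/700 = 0.15, a_42 = 35/700 = 0.05
  a_13 = 90/300 = 0.30, a_23 = 60/300 = 0.20, a_33 = 30/300 = 0.10, a_43 = 60/300 = 0.20
  a_14 = 60/400 = 0.15, a_24 = 140/400 = 0.35, a_34 = 20/400 = 0.05, a_44 = 20/400 = 0.05
I − A =
  [   0.95    -0.20    -0.30    -0.15]
  [  -0.25     0.80    -0.20    -0.35]
  [  -0.20    -0.15     0.90    -0.05]
  [  -0.20    -0.05    -0.20     0.95]
Compute the cofactors C_ij = (−1)^(i+j)·(3×3 minor ij) of I−A; the adjugate is their transpose:
adj(I−A) = Cᵀ =
  [ 0.62075   0.22375   0.30025   0.19625]
  [ 0.32825   0.70975   0.34075   0.33125]
  [ 0.20325   0.17475   0.61800   0.12900]
  [ 0.19075   0.12125   0.21125   0.54325]
det(I−A) = Σ_j (I−A)_1j·C_1j = (0.95)(0.62075) + (-0.20)(0.32825) + (-0.30)(0.20325) + (-0.15)(0.19075) = 0.434475
(I − A)⁻¹ = adj(I−A) / det(I−A) ≈
  [   1.4287     0.5150     0.6911     0.4517]
  [   0.7555     1.6336     0.7843     0.7624]
  [   0.4678     0.4022     1.4224     0.2969]
  [   0.4390     0.2791     0.4862     1.2504]
Δx = (I − A)⁻¹ Δd with Δd having +40 in the Sector 2 component and 0 elsewhere.
So Δx_2 = L_22 · (+40), where L_22 = adj(I−A)_22 / det(I−A) = 0.70975 / 0.434475.
Δx_2 = 0.70975 × (+40) / 0.434475 = 28.39 / 0.434475 ≈ 65.34.

Δx_2 = 65.34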